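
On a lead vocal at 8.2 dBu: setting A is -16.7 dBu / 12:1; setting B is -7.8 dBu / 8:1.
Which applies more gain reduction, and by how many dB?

A: overshoot 24.9 dB → output overshoot 2.075 dB → GR 22.825 dB.
B: overshoot 16 dB → output overshoot 2 dB → GR 14 dB.
A applies 8.825 dB more gain reduction.

A, by 8.825 dB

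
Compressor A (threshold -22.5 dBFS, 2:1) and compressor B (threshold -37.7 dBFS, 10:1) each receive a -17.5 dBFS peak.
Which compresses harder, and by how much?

A: overshoot 5 dB → output overshoot 2.5 dB → GR 2.5 dB.
B: overshoot 20.2 dB → output overshoot 2.02 dB → GR 18.18 dB.
B applies 15.68 dB more gain reduction.

B, by 15.68 dB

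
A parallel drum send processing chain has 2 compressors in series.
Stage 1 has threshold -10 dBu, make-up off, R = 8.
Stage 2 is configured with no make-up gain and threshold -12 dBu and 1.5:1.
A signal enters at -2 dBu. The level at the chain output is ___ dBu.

-10 dBu

Stage 1: 8 dB above -10 dBu, reduced 8:1 to 1 dB above → -9 dBu.
Stage 2: 3 dB above -12 dBu, reduced 1.5:1 to 2 dB above → -10 dBu.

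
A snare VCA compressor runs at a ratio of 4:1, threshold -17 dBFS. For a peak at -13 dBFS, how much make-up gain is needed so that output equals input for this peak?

Without make-up, output = threshold + overshoot/4 = -17 + 1 = -16 dBFS.
Gap to target: 3 dB.

3 dB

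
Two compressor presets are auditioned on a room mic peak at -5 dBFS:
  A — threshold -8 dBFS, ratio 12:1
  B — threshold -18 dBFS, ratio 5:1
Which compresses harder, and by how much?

B, by 7.65 dB

A: 3 dB over, compressed to 0.25 dB over, so 2.75 dB of GR.
B: 13 dB over, compressed to 2.6 dB over, so 10.4 dB of GR.
B applies 7.65 dB more gain reduction.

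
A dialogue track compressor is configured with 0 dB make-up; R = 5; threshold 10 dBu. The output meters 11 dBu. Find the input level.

15 dBu

The compressed level sits 11 − 10 = 1 dB over threshold.
Undo the ratio: input overshoot = 1 × 5 = 5 dB, giving input = 15 dBu.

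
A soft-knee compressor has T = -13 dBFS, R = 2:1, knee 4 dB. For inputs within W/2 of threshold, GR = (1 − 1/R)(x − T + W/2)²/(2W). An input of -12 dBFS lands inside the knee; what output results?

-12.5625 dBFS

x − T + W/2 = -12 − (-13) + 2 = 3.
GR = (1 − 1/2) × 3² / 8 = 0.5 × 9 / 8 = 0.5625 dB.
Output = -12 − 0.5625 = -12.5625 dBFS.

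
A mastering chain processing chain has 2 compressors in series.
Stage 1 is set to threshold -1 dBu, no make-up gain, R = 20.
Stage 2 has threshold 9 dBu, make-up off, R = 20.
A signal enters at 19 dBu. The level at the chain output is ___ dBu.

Stage 1: 20 dB above -1 dBu, reduced 20:1 to 1 dB above → 0 dBu.
Stage 2: below threshold (0 ≤ 9); passes unchanged; output 0 dBu.

0 dBu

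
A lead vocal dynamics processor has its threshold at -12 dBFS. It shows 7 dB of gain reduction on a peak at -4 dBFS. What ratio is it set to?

8:1

Input overshoot = -4 − (-12) = 8 dB.
Output overshoot = 8 − 7 = 1 dB.
Ratio = input overshoot / output overshoot = 8 / 1 = 8.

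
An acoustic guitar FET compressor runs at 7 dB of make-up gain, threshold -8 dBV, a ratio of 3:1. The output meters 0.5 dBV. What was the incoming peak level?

Stripping the +7 dB make-up gives -6.5 dBV at the gain stage.
The compressed level sits -6.5 − (-8) = 1.5 dB over threshold.
Input overshoot = R × output overshoot = 4.5 dB → input = -8 + 4.5 = -3.5 dBV.

-3.5 dBV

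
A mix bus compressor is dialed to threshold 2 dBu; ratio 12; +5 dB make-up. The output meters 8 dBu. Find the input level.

14 dBu

Stripping the +5 dB make-up gives 3 dBu at the gain stage.
Post-compression overshoot = 3 − 2 = 1 dB.
Before 12:1 compression the overshoot was 1 × 12 = 12 dB, so input = 2 + 12 = 14 dBu.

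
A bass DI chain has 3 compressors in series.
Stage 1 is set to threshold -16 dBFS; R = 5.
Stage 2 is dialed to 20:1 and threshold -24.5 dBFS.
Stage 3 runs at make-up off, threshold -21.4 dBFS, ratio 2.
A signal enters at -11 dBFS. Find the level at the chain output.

Stage 1: overshoot 5 dB → 5/5 = 1 dB → -15 dBFS.
Stage 2: 9.5 dB above -24.5 dBFS, reduced 20:1 to 0.475 dB above → -24.025 dBFS.
Stage 3: -24.025 dBFS ≤ -21.4 dBFS, so stage 3 doesn't engage; output -24.025 dBFS.

-24.025 dBFS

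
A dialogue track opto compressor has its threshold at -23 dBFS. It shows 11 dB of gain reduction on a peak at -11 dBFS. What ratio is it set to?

Input overshoot = -11 − (-23) = 12 dB.
Output overshoot = 12 − 11 = 1 dB.
Ratio = input overshoot / output overshoot = 12 / 1 = 12.

12:1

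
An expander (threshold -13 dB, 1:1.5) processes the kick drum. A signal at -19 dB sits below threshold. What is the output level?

-22 dB

Below threshold, a 1:1.5 expander applies gain = (1.5−1)×(T − x) of attenuation.
(1.5−1) × 6 = 3 dB, so output = -19 − 3 = -22 dB.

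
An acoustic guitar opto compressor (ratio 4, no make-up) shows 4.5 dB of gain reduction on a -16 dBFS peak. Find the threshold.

-22 dBFS

Gain reduction = -16 − (-20.5) = 4.5 dB; output overshoot = GR / (R − 1) = 4.5 / 3 = 1.5 dB.
Threshold = output − output overshoot = -20.5 − 1.5 = -22 dBFS.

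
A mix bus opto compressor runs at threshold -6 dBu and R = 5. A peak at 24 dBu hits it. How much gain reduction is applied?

24 dB

Overshoot = 24 − (-6) = 30 dB.
A 5:1 ratio leaves 6 dB of that excess.
Gain reduction = 30 − 6 = 24 dB.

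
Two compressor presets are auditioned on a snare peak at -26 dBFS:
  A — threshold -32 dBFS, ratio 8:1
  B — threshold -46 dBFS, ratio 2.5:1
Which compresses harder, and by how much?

A: overshoot 6 dB → output overshoot 0.75 dB → GR 5.25 dB.
B: overshoot 20 dB → output overshoot 8 dB → GR 12 dB.
B applies 6.75 dB more gain reduction.

B, by 6.75 dB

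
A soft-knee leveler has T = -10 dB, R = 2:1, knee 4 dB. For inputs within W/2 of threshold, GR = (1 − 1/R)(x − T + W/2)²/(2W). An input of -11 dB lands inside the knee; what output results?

x − T + W/2 = -11 − (-10) + 2 = 1.
GR = (1 − 1/2) × 1² / 8 = 0.5 × 1 / 8 = 0.0625 dB.
Output = -11 − 0.0625 = -11.0625 dB.

-11.0625 dB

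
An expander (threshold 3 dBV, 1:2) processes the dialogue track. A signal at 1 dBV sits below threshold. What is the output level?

-1 dBV

The input is 2 dB below the 3 dBV threshold.
A 1:2 expander multiplies undershoot by 2: 2 × 2 = 4 dB below threshold.
Output = 3 − 4 = -1 dBV.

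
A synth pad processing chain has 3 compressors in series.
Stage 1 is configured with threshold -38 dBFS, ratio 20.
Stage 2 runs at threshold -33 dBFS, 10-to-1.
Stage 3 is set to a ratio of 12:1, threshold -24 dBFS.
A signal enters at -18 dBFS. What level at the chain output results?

Stage 1: -18 dBFS is 20 dB over -38 dBFS; at 20:1 that becomes 1 dB over, giving -37 dBFS.
Stage 2: -37 dBFS is at or below the -33 dBFS threshold — no compression; output -37 dBFS.
Stage 3: -37 dBFS ≤ -24 dBFS, so stage 3 doesn't engage; output -37 dBFS.

-37 dBFS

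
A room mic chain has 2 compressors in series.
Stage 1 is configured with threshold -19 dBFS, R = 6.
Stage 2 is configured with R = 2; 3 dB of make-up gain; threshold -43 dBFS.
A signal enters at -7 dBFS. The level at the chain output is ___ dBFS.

-27 dBFS

Stage 1: -7 dBFS is 12 dB over -19 dBFS; at 6:1 that becomes 2 dB over, giving -17 dBFS.
Stage 2: 26 dB above -43 dBFS, reduced 2:1 to 13 dB above → -30 dBFS; +3 dB make-up → -27 dBFS.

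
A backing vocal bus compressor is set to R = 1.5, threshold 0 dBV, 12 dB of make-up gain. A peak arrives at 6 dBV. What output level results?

6 dBV sits 6 dB over threshold.
The 6 dB excess becomes 4 dB after 1.5:1 reduction.
Output = 0 + 4 = 4 dBV; make-up adds 12 dB, giving 16 dBV.

16 dBV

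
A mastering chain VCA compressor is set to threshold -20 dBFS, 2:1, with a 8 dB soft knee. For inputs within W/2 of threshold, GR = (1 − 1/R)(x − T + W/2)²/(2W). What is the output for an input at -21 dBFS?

-21.28125 dBFS

x − T + W/2 = -21 − (-20) + 4 = 3.
GR = (1 − 1/2) × 3² / 16 = 0.5 × 9 / 16 = 0.28125 dB.
Output = -21 − 0.28125 = -21.28125 dBFS.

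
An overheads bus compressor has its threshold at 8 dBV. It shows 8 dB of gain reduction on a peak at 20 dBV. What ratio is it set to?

3:1

Input overshoot = 20 − 8 = 12 dB.
Output overshoot = 12 − 8 = 4 dB.
Ratio = input overshoot / output overshoot = 12 / 4 = 3.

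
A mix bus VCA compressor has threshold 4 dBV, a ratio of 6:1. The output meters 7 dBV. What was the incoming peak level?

22 dBV

The compressed level sits 7 − 4 = 3 dB over threshold.
Before 6:1 compression the overshoot was 3 × 6 = 18 dB, so input = 4 + 18 = 22 dBV.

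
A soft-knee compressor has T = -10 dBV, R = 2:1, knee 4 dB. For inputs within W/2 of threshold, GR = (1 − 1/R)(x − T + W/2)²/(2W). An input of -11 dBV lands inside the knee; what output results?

x − T + W/2 = -11 − (-10) + 2 = 1.
GR = (1 − 1/2) × 1² / 8 = 0.5 × 1 / 8 = 0.0625 dB.
Output = -11 − 0.0625 = -11.0625 dBV.

-11.0625 dBV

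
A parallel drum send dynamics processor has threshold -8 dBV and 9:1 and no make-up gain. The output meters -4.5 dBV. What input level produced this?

Post-compression overshoot = -4.5 − (-8) = 3.5 dB.
Undo the ratio: input overshoot = 3.5 × 9 = 31.5 dB, giving input = 23.5 dBV.

23.5 dBV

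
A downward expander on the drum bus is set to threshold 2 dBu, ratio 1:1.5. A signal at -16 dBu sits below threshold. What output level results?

Below threshold, a 1:1.5 expander applies gain = (1.5−1)×(T − x) of attenuation.
(1.5−1) × 18 = 9 dB, so output = -16 − 9 = -25 dBu.

-25 dBu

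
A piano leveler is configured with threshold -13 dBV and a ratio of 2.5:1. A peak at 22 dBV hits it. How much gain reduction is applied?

The signal is 35 dB above threshold.
A 2.5:1 ratio leaves 14 dB of that excess.
So the signal is attenuated by 35 − 14 = 21 dB.

21 dB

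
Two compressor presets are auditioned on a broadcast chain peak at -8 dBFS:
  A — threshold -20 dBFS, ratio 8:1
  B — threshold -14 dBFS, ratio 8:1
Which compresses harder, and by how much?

A, by 5.25 dB

A: overshoot 12 dB → output overshoot 1.5 dB → GR 10.5 dB.
B: overshoot 6 dB → output overshoot 0.75 dB → GR 5.25 dB.
A applies 5.25 dB more gain reduction.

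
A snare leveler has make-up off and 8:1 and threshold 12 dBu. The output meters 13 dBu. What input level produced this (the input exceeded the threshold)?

20 dBu

The compressed level sits 13 − 12 = 1 dB over threshold.
Input overshoot = R × output overshoot = 8 dB → input = 12 + 8 = 20 dBu.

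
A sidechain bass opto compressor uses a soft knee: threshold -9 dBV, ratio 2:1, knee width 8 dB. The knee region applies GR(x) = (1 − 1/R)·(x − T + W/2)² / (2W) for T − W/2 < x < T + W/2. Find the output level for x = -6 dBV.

x − T + W/2 = -6 − (-9) + 4 = 7.
GR = (1 − 1/2) × 7² / 16 = 0.5 × 49 / 16 = 1.53125 dB.
Output = -6 − 1.53125 = -7.53125 dBV.

-7.53125 dBV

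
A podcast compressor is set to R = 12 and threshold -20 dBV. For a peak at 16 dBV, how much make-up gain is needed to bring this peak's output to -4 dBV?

Overshoot 36 dB → 36/12 = 3 dB after compression, so the compressed level is -20 + 3 = -17 dBV.
Make-up = target − compressed = -4 − (-17) = 13 dB.

13 dB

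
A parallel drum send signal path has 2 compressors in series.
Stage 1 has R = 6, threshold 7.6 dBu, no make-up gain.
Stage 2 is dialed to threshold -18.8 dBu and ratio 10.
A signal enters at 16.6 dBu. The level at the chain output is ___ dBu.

Stage 1: overshoot 9 dB → 9/6 = 1.5 dB → 9.1 dBu.
Stage 2: 27.9 dB above -18.8 dBu, reduced 10:1 to 2.79 dB above → -16.01 dBu.

-16.01 dBu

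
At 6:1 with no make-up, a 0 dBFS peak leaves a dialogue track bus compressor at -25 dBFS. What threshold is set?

-30 dBFS

Gain reduction = 0 − (-25) = 25 dB; output overshoot = GR / (R − 1) = 25 / 5 = 5 dB.
Threshold = output − output overshoot = -25 − 5 = -30 dBFS.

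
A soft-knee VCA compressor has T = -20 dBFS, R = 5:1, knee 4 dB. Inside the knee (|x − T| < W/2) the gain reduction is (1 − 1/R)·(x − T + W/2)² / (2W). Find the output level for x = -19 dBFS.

x − T + W/2 = -19 − (-20) + 2 = 3.
GR = (1 − 1/5) × 3² / 8 = 0.8 × 9 / 8 = 0.9 dB.
Output = -19 − 0.9 = -19.9 dBFS.

-19.9 dBFS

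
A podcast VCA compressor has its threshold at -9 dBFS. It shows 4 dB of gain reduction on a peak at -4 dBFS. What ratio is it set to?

5:1

Input overshoot = -4 − (-9) = 5 dB.
Output overshoot = 5 − 4 = 1 dB.
Ratio = input overshoot / output overshoot = 5 / 1 = 5.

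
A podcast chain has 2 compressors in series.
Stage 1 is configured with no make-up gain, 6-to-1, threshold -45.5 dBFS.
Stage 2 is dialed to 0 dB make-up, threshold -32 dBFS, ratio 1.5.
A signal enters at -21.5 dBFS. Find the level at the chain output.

-41.5 dBFS

Stage 1: overshoot 24 dB → 24/6 = 4 dB → -41.5 dBFS.
Stage 2: below threshold (-41.5 ≤ -32); passes unchanged; output -41.5 dBFS.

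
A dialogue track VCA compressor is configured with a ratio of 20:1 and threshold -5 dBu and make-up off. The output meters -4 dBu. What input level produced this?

15 dBu

That's 1 dB above the -5 dBu threshold.
Input overshoot = R × output overshoot = 20 dB → input = -5 + 20 = 15 dBu.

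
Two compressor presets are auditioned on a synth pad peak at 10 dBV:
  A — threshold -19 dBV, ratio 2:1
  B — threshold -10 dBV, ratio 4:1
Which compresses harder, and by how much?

A: GR = 29 − 29/2 = 14.5 dB.
B: GR = 20 − 20/4 = 15 dB.
Difference: 0.5 dB in favour of B.

B, by 0.5 dB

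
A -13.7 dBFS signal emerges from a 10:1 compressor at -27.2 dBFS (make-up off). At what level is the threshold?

-28.7 dBFS

Input is 15 dB above T (since output overshoot × R = input overshoot: (-27.2 − T)·10 = -13.7 − T gives T = -28.7 dBFS).
Check: -28.7 + (-13.7 − (-28.7))/10 = -28.7 + 1.5 = -27.2 dBFS. ✓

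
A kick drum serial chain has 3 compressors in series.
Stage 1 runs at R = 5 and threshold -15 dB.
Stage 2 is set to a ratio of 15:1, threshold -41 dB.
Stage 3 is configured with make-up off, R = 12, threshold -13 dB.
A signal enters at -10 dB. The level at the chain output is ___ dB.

-39.2 dB

Stage 1: overshoot 5 dB → 5/5 = 1 dB → -14 dB.
Stage 2: -14 dB is 27 dB over -41 dB; at 15:1 that becomes 1.8 dB over, giving -39.2 dB.
Stage 3: below threshold (-39.2 ≤ -13); passes unchanged; output -39.2 dB.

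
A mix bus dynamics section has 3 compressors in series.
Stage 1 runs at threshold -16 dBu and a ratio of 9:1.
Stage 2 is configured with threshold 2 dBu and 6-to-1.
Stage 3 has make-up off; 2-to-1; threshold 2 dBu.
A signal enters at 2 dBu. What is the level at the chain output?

Stage 1: 2 dBu is 18 dB over -16 dBu; at 9:1 that becomes 2 dB over, giving -14 dBu.
Stage 2: below threshold (-14 ≤ 2); passes unchanged; output -14 dBu.
Stage 3: -14 dBu is at or below the 2 dBu threshold — no compression; output -14 dBu.

-14 dBu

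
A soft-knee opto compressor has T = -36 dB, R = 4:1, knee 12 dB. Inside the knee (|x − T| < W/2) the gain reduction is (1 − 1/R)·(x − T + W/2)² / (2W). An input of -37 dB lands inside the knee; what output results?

x − T + W/2 = -37 − (-36) + 6 = 5.
GR = (1 − 1/4) × 5² / 24 = 0.75 × 25 / 24 = 0.78125 dB.
Output = -37 − 0.78125 = -37.78125 dB.

-37.78125 dB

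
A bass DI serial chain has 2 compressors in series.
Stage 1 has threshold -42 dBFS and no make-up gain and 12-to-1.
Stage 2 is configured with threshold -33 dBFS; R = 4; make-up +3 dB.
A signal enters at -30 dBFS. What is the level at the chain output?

Stage 1: 12 dB above -42 dBFS, reduced 12:1 to 1 dB above → -41 dBFS.
Stage 2: below threshold (-41 ≤ -33); passes unchanged; make-up brings it to -38 dBFS.

-38 dBFS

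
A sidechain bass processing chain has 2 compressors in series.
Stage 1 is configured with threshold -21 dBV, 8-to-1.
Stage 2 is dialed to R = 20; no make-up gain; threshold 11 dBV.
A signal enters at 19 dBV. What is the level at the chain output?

-16 dBV

Stage 1: overshoot 40 dB → 40/8 = 5 dB → -16 dBV.
Stage 2: -16 dBV ≤ 11 dBV, so stage 2 doesn't engage; output -16 dBV.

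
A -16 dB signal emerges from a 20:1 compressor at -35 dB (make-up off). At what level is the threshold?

-36 dB

Let T be the threshold. Output overshoot = (input overshoot)/R, so -35 − T = (-16 − T)/20.
20·(-35 − T) = -16 − T → 19·T = -700 − (-16) = -684.
T = -684/19 = -36 dB.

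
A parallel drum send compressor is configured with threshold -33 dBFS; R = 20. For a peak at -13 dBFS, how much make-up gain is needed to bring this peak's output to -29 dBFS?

The peak compresses to -33 + 20/20 = -32 dBFS.
To reach -29 dBFS requires -29 − (-32) = 3 dB of make-up.

3 dB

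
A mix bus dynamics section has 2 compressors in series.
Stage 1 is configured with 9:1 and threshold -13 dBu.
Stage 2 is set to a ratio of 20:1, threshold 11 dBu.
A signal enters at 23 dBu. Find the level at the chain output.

Stage 1: 23 dBu is 36 dB over -13 dBu; at 9:1 that becomes 4 dB over, giving -9 dBu.
Stage 2: below threshold (-9 ≤ 11); passes unchanged; output -9 dBu.

-9 dBu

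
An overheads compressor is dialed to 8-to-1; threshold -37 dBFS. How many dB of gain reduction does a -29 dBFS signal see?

-29 dBFS exceeds the threshold by 8 dB.
After 8:1 compression the overshoot becomes 8/8 = 1 dB.
Gain reduction = 8 − 1 = 7 dB.

7 dB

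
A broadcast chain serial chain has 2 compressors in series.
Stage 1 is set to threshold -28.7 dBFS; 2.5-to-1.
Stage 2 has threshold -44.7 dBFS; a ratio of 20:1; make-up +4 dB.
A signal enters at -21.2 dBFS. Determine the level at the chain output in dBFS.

-39.75 dBFS

Stage 1: overshoot 7.5 dB → 7.5/2.5 = 3 dB → -25.7 dBFS.
Stage 2: overshoot 19 dB → 19/20 = 0.95 dB → -43.75 dBFS; +4 dB make-up → -39.75 dBFS.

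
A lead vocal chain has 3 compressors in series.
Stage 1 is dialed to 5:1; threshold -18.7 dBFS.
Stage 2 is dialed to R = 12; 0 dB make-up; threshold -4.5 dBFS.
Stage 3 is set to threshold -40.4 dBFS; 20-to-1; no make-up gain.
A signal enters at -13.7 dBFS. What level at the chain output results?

Stage 1: overshoot 5 dB → 5/5 = 1 dB → -17.7 dBFS.
Stage 2: -17.7 dBFS ≤ -4.5 dBFS, so stage 2 doesn't engage; output -17.7 dBFS.
Stage 3: -17.7 dBFS is 22.7 dB over -40.4 dBFS; at 20:1 that becomes 1.135 dB over, giving -39.265 dBFS.

-39.265 dBFS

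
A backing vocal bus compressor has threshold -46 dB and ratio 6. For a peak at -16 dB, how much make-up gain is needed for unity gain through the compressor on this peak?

Without make-up, output = threshold + overshoot/6 = -46 + 5 = -41 dB.
Gap to target: 25 dB.

25 dB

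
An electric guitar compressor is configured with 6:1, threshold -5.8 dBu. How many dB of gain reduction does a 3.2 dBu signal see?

Overshoot = 3.2 − (-5.8) = 9 dB.
After 6:1 compression the overshoot becomes 9/6 = 1.5 dB.
Gain reduction = 9 − 1.5 = 7.5 dB.

7.5 dB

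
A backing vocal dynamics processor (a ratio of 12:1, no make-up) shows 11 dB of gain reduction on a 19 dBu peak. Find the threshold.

7 dBu

Input is 12 dB above T (since output overshoot × R = input overshoot: (8 − T)·12 = 19 − T gives T = 7 dBu).
Check: 7 + (19 − 7)/12 = 7 + 1 = 8 dBu. ✓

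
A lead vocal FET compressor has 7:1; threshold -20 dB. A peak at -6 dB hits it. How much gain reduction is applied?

Overshoot = -6 − (-20) = 14 dB.
After 7:1 compression the overshoot becomes 14/7 = 2 dB.
GR = overshoot in − overshoot out = 14 − 2 = 12 dB.

12 dB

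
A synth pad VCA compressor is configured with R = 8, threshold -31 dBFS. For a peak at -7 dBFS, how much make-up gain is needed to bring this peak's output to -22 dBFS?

The peak compresses to -31 + 24/8 = -28 dBFS.
To reach -22 dBFS requires -22 − (-28) = 6 dB of make-up.

6 dB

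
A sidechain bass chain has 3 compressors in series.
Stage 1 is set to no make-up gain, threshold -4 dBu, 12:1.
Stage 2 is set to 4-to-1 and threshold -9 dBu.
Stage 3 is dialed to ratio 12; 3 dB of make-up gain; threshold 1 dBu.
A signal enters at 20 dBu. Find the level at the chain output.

Stage 1: 20 dBu is 24 dB over -4 dBu; at 12:1 that becomes 2 dB over, giving -2 dBu.
Stage 2: overshoot 7 dB → 7/4 = 1.75 dB → -7.25 dBu.
Stage 3: -7.25 dBu ≤ 1 dBu, so stage 3 doesn't engage; make-up brings it to -4.25 dBu.

-4.25 dBu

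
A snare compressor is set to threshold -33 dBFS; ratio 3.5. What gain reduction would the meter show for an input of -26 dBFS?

-26 dBFS exceeds the threshold by 7 dB.
After 3.5:1 compression the overshoot becomes 7/3.5 = 2 dB.
So the signal is attenuated by 7 − 2 = 5 dB.

5 dB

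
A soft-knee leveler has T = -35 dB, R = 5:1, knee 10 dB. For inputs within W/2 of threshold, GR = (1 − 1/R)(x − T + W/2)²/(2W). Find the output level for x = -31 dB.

x − T + W/2 = -31 − (-35) + 5 = 9.
GR = (1 − 1/5) × 9² / 20 = 0.8 × 81 / 20 = 3.24 dB.
Output = -31 − 3.24 = -34.24 dB.

-34.24 dB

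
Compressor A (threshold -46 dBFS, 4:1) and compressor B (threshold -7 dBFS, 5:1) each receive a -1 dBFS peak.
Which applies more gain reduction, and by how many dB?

A, by 28.95 dB

A: GR = 45 − 45/4 = 33.75 dB.
B: GR = 6 − 6/5 = 4.8 dB.
A reduces 28.95 dB more.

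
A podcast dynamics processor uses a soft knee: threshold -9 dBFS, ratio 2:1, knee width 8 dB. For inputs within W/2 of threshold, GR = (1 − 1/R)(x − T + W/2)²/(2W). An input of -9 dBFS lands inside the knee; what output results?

x − T + W/2 = -9 − (-9) + 4 = 4.
GR = (1 − 1/2) × 4² / 16 = 0.5 × 16 / 16 = 0.5 dB.
Output = -9 − 0.5 = -9.5 dBFS.

-9.5 dBFS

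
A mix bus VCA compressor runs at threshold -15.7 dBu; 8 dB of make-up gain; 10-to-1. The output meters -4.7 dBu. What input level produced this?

Before make-up, the level was -4.7 − 8 = -12.7 dBu.
That's 3 dB above the -15.7 dBu threshold.
Undo the ratio: input overshoot = 3 × 10 = 30 dB, giving input = 14.3 dBu.

14.3 dBu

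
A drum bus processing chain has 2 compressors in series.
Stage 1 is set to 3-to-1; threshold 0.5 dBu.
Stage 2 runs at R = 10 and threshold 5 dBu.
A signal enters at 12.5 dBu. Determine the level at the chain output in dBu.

4.5 dBu

Stage 1: overshoot 12 dB → 12/3 = 4 dB → 4.5 dBu.
Stage 2: 4.5 dBu ≤ 5 dBu, so stage 2 doesn't engage; output 4.5 dBu.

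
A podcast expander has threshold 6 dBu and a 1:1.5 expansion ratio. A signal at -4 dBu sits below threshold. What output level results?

Undershoot = 6 − (-4) = 10 dB.
At 1:1.5, that expands to 15 dB under threshold.
Output = 6 − 15 = -9 dBu.

-9 dBu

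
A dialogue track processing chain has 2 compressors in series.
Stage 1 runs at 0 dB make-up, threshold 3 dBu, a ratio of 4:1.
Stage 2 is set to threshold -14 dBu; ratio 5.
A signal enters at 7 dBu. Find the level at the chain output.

Stage 1: overshoot 4 dB → 4/4 = 1 dB → 4 dBu.
Stage 2: 4 dBu is 18 dB over -14 dBu; at 5:1 that becomes 3.6 dB over, giving -10.4 dBu.

-10.4 dBu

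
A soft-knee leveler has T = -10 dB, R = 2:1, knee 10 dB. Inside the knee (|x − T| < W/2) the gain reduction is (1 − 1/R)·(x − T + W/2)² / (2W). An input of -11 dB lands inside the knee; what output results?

-11.4 dB

x − T + W/2 = -11 − (-10) + 5 = 4.
GR = (1 − 1/2) × 4² / 20 = 0.5 × 16 / 20 = 0.4 dB.
Output = -11 − 0.4 = -11.4 dB.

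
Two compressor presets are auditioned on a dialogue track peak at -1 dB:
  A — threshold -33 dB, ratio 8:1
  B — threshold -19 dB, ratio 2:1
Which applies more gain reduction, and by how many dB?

A: GR = 32 − 32/8 = 28 dB.
B: GR = 18 − 18/2 = 9 dB.
A applies 19 dB more gain reduction.

A, by 19 dB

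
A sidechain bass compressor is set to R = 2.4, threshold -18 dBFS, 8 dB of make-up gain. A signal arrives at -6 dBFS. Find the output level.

-5 dBFS

Overshoot: -6 − (-18) = 12 dB.
The 12 dB excess becomes 5 dB after 2.4:1 reduction.
That puts the output at -13 dBFS; make-up adds 8 dB, giving -5 dBFS.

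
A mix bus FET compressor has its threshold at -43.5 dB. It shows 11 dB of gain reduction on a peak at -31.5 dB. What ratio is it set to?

Input overshoot = -31.5 − (-43.5) = 12 dB.
Output overshoot = 12 − 11 = 1 dB.
Ratio = input overshoot / output overshoot = 12 / 1 = 12.

12:1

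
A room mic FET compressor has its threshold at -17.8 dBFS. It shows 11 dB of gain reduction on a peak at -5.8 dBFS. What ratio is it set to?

12:1

Input overshoot = -5.8 − (-17.8) = 12 dB.
Output overshoot = 12 − 11 = 1 dB.
Ratio = input overshoot / output overshoot = 12 / 1 = 12.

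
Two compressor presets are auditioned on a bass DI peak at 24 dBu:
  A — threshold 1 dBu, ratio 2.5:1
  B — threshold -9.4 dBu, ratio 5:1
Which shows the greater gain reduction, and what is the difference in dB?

A: GR = 23 − 23/2.5 = 13.8 dB.
B: GR = 33.4 − 33.4/5 = 26.72 dB.
B reduces 12.92 dB more.

B, by 12.92 dB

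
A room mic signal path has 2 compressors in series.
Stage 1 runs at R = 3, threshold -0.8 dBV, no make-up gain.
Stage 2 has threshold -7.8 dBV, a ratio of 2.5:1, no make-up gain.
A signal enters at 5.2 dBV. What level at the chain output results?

-4.2 dBV

Stage 1: 5.2 dBV is 6 dB over -0.8 dBV; at 3:1 that becomes 2 dB over, giving 1.2 dBV.
Stage 2: 1.2 dBV is 9 dB over -7.8 dBV; at 2.5:1 that becomes 3.6 dB over, giving -4.2 dBV.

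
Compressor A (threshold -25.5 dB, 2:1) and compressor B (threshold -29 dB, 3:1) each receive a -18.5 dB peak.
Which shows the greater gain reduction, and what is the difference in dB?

A: GR = 7 − 7/2 = 3.5 dB.
B: GR = 10.5 − 10.5/3 = 7 dB.
B reduces 3.5 dB more.

B, by 3.5 dB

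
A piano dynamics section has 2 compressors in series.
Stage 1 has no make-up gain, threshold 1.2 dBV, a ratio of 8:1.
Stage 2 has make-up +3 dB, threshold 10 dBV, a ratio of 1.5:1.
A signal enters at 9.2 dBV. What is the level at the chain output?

5.2 dBV

Stage 1: 8 dB above 1.2 dBV, reduced 8:1 to 1 dB above → 2.2 dBV.
Stage 2: 2.2 dBV ≤ 10 dBV, so stage 2 doesn't engage; make-up brings it to 5.2 dBV.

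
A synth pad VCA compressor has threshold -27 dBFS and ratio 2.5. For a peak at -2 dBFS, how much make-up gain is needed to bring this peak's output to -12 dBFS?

Overshoot 25 dB → 25/2.5 = 10 dB after compression, so the compressed level is -27 + 10 = -17 dBFS.
Make-up = target − compressed = -12 − (-17) = 5 dB.

5 dB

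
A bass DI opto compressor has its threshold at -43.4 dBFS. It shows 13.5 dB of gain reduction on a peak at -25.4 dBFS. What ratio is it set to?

Input overshoot = -25.4 − (-43.4) = 18 dB.
Output overshoot = 18 − 13.5 = 4.5 dB.
Ratio = input overshoot / output overshoot = 18 / 4.5 = 4.

4:1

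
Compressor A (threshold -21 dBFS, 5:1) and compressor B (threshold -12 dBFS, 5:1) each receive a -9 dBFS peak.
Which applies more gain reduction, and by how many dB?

A, by 7.2 dB

A: GR = 12 − 12/5 = 9.6 dB.
B: GR = 3 − 3/5 = 2.4 dB.
A applies 7.2 dB more gain reduction.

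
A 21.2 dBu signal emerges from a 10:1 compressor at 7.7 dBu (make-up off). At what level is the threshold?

6.2 dBu

Let T be the threshold. Output overshoot = (input overshoot)/R, so 7.7 − T = (21.2 − T)/10.
10·(7.7 − T) = 21.2 − T → 9·T = 77 − 21.2 = 55.8.
T = 55.8/9 = 6.2 dBu.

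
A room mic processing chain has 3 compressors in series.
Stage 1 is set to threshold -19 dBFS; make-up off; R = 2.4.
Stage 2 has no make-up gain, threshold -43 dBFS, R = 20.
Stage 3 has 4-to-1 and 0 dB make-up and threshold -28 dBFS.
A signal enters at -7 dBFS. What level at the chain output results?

-41.55 dBFS

Stage 1: overshoot 12 dB → 12/2.4 = 5 dB → -14 dBFS.
Stage 2: -14 dBFS is 29 dB over -43 dBFS; at 20:1 that becomes 1.45 dB over, giving -41.55 dBFS.
Stage 3: below threshold (-41.55 ≤ -28); passes unchanged; output -41.55 dBFS.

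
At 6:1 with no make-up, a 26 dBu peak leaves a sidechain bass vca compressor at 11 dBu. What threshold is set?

Input is 18 dB above T (since output overshoot × R = input overshoot: (11 − T)·6 = 26 − T gives T = 8 dBu).
Check: 8 + (26 − 8)/6 = 8 + 3 = 11 dBu. ✓

8 dBu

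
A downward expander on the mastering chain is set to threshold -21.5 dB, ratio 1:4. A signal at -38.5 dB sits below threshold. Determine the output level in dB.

-89.5 dB

Below threshold, a 1:4 expander applies gain = (4−1)×(T − x) of attenuation.
(4−1) × 17 = 51 dB, so output = -38.5 − 51 = -89.5 dB.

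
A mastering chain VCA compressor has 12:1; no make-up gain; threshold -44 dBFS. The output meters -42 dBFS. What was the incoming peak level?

-20 dBFS

That's 2 dB above the -44 dBFS threshold.
Input overshoot = R × output overshoot = 24 dB → input = -44 + 24 = -20 dBFS.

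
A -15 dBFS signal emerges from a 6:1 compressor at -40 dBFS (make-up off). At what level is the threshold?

Gain reduction = -15 − (-40) = 25 dB; output overshoot = GR / (R − 1) = 25 / 5 = 5 dB.
Threshold = output − output overshoot = -40 − 5 = -45 dBFS.

-45 dBFS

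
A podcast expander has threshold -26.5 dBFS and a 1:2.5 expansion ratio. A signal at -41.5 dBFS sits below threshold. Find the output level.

-64 dBFS

Undershoot = (-26.5) − (-41.5) = 15 dB.
At 1:2.5, that expands to 37.5 dB under threshold.
Output = -26.5 − 37.5 = -64 dBFS.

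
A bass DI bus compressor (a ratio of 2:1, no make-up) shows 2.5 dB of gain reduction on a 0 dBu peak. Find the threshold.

-5 dBu

Gain reduction = 0 − (-2.5) = 2.5 dB; output overshoot = GR / (R − 1) = 2.5 / 1 = 2.5 dB.
Threshold = output − output overshoot = -2.5 − 2.5 = -5 dBu.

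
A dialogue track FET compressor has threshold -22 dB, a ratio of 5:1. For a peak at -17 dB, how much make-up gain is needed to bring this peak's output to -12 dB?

Overshoot 5 dB → 5/5 = 1 dB after compression, so the compressed level is -22 + 1 = -21 dB.
Make-up = target − compressed = -12 − (-21) = 9 dB.

9 dB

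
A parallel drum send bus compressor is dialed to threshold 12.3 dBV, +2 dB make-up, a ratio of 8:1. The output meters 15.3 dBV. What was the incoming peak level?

20.3 dBV

Before make-up, the level was 15.3 − 2 = 13.3 dBV.
That's 1 dB above the 12.3 dBV threshold.
Before 8:1 compression the overshoot was 1 × 8 = 8 dB, so input = 12.3 + 8 = 20.3 dBV.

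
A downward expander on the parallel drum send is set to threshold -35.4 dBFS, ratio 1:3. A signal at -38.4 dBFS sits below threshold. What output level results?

Undershoot = (-35.4) − (-38.4) = 3 dB.
At 1:3, that expands to 9 dB under threshold.
Output = -35.4 − 9 = -44.4 dBFS.

-44.4 dBFS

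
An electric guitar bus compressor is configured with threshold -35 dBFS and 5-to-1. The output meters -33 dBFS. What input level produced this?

-25 dBFS

That's 2 dB above the -35 dBFS threshold.
Before 5:1 compression the overshoot was 2 × 5 = 10 dB, so input = -35 + 10 = -25 dBFS.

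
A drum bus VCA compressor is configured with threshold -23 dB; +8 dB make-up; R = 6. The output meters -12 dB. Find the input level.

Before make-up, the level was -12 − 8 = -20 dB.
That's 3 dB above the -23 dB threshold.
Before 6:1 compression the overshoot was 3 × 6 = 18 dB, so input = -23 + 18 = -5 dB.

-5 dB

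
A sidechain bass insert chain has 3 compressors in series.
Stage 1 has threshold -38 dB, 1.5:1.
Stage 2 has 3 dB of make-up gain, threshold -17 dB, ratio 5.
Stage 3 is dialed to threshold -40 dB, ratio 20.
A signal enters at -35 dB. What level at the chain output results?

Stage 1: -35 dB is 3 dB over -38 dB; at 1.5:1 that becomes 2 dB over, giving -36 dB.
Stage 2: -36 dB is at or below the -17 dB threshold — no compression; make-up brings it to -33 dB.
Stage 3: overshoot 7 dB → 7/20 = 0.35 dB → -39.65 dB.

-39.65 dB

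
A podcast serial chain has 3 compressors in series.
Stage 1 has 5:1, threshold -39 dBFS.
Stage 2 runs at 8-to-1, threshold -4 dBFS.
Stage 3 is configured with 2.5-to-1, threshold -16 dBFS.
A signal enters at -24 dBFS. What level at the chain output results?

-36 dBFS

Stage 1: overshoot 15 dB → 15/5 = 3 dB → -36 dBFS.
Stage 2: -36 dBFS is at or below the -4 dBFS threshold — no compression; output -36 dBFS.
Stage 3: -36 dBFS is at or below the -16 dBFS threshold — no compression; output -36 dBFS.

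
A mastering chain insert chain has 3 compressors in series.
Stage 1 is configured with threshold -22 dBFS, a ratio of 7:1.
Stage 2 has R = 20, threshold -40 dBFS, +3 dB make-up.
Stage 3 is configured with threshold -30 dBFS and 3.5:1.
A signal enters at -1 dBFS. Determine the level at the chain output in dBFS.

-35.95 dBFS

Stage 1: 21 dB above -22 dBFS, reduced 7:1 to 3 dB above → -19 dBFS.
Stage 2: overshoot 21 dB → 21/20 = 1.05 dB → -38.95 dBFS; +3 dB make-up → -35.95 dBFS.
Stage 3: -35.95 dBFS ≤ -30 dBFS, so stage 3 doesn't engage; output -35.95 dBFS.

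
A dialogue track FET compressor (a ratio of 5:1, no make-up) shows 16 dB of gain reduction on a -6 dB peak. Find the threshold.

Gain reduction = -6 − (-22) = 16 dB; output overshoot = GR / (R − 1) = 16 / 4 = 4 dB.
Threshold = output − output overshoot = -22 − 4 = -26 dB.

-26 dB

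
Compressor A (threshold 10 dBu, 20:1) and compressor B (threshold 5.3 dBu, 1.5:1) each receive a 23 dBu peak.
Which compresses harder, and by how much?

A, by 6.45 dB

A: 13 dB over, compressed to 0.65 dB over, so 12.35 dB of GR.
B: 17.7 dB over, compressed to 11.8 dB over, so 5.9 dB of GR.
A reduces 6.45 dB more.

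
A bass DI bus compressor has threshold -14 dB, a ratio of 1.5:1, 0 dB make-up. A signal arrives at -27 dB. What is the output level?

-27 dB

-27 dB is 13 dB below the -14 dB threshold, so no gain reduction is applied.
Output = input = -27 dB.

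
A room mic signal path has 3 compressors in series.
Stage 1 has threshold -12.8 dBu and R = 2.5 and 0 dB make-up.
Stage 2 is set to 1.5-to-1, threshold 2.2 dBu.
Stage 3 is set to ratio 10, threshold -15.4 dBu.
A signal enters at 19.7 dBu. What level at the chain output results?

-13.84 dBu

Stage 1: overshoot 32.5 dB → 32.5/2.5 = 13 dB → 0.2 dBu.
Stage 2: below threshold (0.2 ≤ 2.2); passes unchanged; output 0.2 dBu.
Stage 3: 15.6 dB above -15.4 dBu, reduced 10:1 to 1.56 dB above → -13.84 dBu.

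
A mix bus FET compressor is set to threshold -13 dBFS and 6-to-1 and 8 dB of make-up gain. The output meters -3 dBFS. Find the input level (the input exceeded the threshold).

Stripping the +8 dB make-up gives -11 dBFS at the gain stage.
That's 2 dB above the -13 dBFS threshold.
Undo the ratio: input overshoot = 2 × 6 = 12 dB, giving input = -1 dBFS.

-1 dBFS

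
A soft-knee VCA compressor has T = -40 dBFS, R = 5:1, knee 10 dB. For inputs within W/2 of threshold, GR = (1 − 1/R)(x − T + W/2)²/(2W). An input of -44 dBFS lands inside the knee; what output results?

x − T + W/2 = -44 − (-40) + 5 = 1.
GR = (1 − 1/5) × 1² / 20 = 0.8 × 1 / 20 = 0.04 dB.
Output = -44 − 0.04 = -44.04 dBFS.

-44.04 dBFS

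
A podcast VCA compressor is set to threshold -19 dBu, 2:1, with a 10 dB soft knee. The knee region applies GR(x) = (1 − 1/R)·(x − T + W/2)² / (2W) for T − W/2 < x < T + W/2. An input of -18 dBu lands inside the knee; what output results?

-18.9 dBu

x − T + W/2 = -18 − (-19) + 5 = 6.
GR = (1 − 1/2) × 6² / 20 = 0.5 × 36 / 20 = 0.9 dB.
Output = -18 − 0.9 = -18.9 dBu.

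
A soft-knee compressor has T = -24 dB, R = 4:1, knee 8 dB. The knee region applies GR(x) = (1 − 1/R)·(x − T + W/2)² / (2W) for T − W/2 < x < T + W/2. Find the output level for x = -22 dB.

x − T + W/2 = -22 − (-24) + 4 = 6.
GR = (1 − 1/4) × 6² / 16 = 0.75 × 36 / 16 = 1.6875 dB.
Output = -22 − 1.6875 = -23.6875 dB.

-23.6875 dB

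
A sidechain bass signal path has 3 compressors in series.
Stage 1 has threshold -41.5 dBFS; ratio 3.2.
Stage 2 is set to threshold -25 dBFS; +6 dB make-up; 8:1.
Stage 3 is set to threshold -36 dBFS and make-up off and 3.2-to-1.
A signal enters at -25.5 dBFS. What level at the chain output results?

Stage 1: -25.5 dBFS is 16 dB over -41.5 dBFS; at 3.2:1 that becomes 5 dB over, giving -36.5 dBFS.
Stage 2: below threshold (-36.5 ≤ -25); passes unchanged; make-up brings it to -30.5 dBFS.
Stage 3: 5.5 dB above -36 dBFS, reduced 3.2:1 to 1.71875 dB above → -34.28125 dBFS.

-34.28125 dBFS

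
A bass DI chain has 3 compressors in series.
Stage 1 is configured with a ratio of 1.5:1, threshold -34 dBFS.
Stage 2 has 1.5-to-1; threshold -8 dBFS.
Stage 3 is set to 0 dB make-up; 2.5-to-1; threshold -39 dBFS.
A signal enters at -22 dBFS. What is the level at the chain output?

-33.8 dBFS

Stage 1: -22 dBFS is 12 dB over -34 dBFS; at 1.5:1 that becomes 8 dB over, giving -26 dBFS.
Stage 2: -26 dBFS is at or below the -8 dBFS threshold — no compression; output -26 dBFS.
Stage 3: 13 dB above -39 dBFS, reduced 2.5:1 to 5.2 dB above → -33.8 dBFS.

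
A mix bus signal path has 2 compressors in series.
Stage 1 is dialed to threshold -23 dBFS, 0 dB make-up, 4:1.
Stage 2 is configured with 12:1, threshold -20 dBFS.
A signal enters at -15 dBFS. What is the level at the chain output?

Stage 1: 8 dB above -23 dBFS, reduced 4:1 to 2 dB above → -21 dBFS.
Stage 2: -21 dBFS ≤ -20 dBFS, so stage 2 doesn't engage; output -21 dBFS.

-21 dBFS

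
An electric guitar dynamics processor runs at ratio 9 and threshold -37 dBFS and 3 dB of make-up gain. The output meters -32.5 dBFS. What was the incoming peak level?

Stripping the +3 dB make-up gives -35.5 dBFS at the gain stage.
The compressed level sits -35.5 − (-37) = 1.5 dB over threshold.
Input overshoot = R × output overshoot = 13.5 dB → input = -37 + 13.5 = -23.5 dBFS.

-23.5 dBFS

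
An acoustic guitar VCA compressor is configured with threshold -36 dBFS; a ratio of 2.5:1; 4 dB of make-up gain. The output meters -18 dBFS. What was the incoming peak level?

Stripping the +4 dB make-up gives -22 dBFS at the gain stage.
The compressed level sits -22 − (-36) = 14 dB over threshold.
Input overshoot = R × output overshoot = 35 dB → input = -36 + 35 = -1 dBFS.

-1 dBFS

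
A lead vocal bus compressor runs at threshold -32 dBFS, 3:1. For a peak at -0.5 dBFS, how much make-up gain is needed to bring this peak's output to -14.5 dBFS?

7 dB

The peak compresses to -32 + 31.5/3 = -21.5 dBFS.
To reach -14.5 dBFS requires -14.5 − (-21.5) = 7 dB of make-up.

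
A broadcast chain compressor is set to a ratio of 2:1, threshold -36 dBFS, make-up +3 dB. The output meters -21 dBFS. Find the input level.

-12 dBFS

Stripping the +3 dB make-up gives -24 dBFS at the gain stage.
Post-compression overshoot = -24 − (-36) = 12 dB.
Input overshoot = R × output overshoot = 24 dB → input = -36 + 24 = -12 dBFS.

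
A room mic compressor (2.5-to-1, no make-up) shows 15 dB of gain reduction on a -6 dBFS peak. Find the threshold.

Input is 25 dB above T (since output overshoot × R = input overshoot: (-21 − T)·2.5 = -6 − T gives T = -31 dBFS).
Check: -31 + (-6 − (-31))/2.5 = -31 + 10 = -21 dBFS. ✓

-31 dBFS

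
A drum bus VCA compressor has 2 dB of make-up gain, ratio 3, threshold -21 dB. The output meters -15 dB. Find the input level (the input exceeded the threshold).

-9 dB

Stripping the +2 dB make-up gives -17 dB at the gain stage.
That's 4 dB above the -21 dB threshold.
Undo the ratio: input overshoot = 4 × 3 = 12 dB, giving input = -9 dB.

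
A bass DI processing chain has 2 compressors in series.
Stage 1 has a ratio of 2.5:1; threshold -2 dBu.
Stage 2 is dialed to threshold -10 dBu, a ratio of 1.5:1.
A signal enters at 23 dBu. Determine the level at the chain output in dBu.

2 dBu

Stage 1: 25 dB above -2 dBu, reduced 2.5:1 to 10 dB above → 8 dBu.
Stage 2: 8 dBu is 18 dB over -10 dBu; at 1.5:1 that becomes 12 dB over, giving 2 dBu.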